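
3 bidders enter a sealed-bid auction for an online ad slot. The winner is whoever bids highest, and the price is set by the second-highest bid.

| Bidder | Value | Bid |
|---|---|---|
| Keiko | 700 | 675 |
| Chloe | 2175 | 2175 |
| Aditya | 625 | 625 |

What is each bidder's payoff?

Payoffs: Keiko 0, Chloe 1500, Aditya 0.

Sorted high to low: Chloe 2175; Keiko 675; Aditya 625.
Chloe has the top bid and wins; the price is the second-highest bid, 675.
Chloe's payoff = 2175 − 675 = 1500. All other bidders lose, so their payoff is 0.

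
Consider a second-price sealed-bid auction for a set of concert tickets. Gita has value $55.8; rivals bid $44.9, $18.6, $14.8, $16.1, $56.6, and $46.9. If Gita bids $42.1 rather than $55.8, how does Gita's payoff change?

Change in payoff: $0.0.

The highest competing bid is $56.6.
Bidding truthfully at $55.8: the top bid is $56.6 (a rival), so Gita loses. Payoff = $0.0.
Bidding $42.1: the top bid is $56.6 (a rival), so Gita loses. Payoff = $0.0.
Change = $0.0 − $0.0 = $0.0.
The bid only affects whether you win, not the price — here both bids land on the same side of the top rival bid, so the deviation is payoff-neutral.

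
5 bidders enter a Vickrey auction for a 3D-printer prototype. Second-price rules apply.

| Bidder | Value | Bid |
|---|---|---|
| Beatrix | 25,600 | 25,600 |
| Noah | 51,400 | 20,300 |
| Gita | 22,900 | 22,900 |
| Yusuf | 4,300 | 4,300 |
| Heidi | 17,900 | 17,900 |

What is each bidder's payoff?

Beatrix 2,700, Noah 0, Gita 0, Yusuf 0, Heidi 0.

Ranking the bids: Beatrix 25,600, then Gita 22,900, then Noah 20,300, then Heidi 17,900, then Yusuf 4,300.
Beatrix has the top bid and wins; the price is the second-highest bid, 22,900.
Beatrix's payoff = 25,600 − 22,900 = 2,700. All other bidders lose, so their payoff is 0.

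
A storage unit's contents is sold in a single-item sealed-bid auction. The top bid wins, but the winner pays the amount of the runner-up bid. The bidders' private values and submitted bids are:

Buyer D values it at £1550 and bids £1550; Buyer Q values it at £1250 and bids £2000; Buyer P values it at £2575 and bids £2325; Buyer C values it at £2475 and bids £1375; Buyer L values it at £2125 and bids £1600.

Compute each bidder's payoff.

Buyer D £0, Buyer Q £0, Buyer P £575, Buyer C £0, Buyer L £0.

Ordered from highest: Buyer P £2325 > Buyer Q £2000 > Buyer L £1600 > Buyer D £1550 > Buyer C £1375.
Buyer P has the top bid and wins; the price is the second-highest bid, £2000.
Buyer P's payoff = £2575 − £2000 = £575. All other bidders lose, so their payoff is 0.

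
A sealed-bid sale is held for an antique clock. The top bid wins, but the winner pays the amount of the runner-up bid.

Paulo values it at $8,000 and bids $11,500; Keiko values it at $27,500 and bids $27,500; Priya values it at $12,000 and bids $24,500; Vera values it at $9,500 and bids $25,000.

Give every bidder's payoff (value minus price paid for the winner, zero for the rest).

Ranking the bids: Keiko $27,500, then Vera $25,000, then Priya $24,500, then Paulo $11,500.
Keiko has the top bid and wins; the price is the second-highest bid, $25,000.
Keiko's payoff = $27,500 − $25,000 = $2,500. All other bidders lose, so their payoff is 0.

Paulo $0, Keiko $2,500, Priya $0, Vera $0.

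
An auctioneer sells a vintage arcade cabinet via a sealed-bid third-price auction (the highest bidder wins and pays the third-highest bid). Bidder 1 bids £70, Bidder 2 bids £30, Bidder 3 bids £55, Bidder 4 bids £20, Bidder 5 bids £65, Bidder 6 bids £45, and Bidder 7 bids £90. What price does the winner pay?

Sorted high to low: Bidder 7 £90 > Bidder 1 £70 > Bidder 5 £65 > Bidder 3 £55 > Bidder 6 £45 > Bidder 2 £30 > Bidder 4 £20.
Bidder 7 is the highest bidder, so Bidder 7 wins.
Under the third-price rule, the price is the third-highest bid: £65.

The winner pays £65.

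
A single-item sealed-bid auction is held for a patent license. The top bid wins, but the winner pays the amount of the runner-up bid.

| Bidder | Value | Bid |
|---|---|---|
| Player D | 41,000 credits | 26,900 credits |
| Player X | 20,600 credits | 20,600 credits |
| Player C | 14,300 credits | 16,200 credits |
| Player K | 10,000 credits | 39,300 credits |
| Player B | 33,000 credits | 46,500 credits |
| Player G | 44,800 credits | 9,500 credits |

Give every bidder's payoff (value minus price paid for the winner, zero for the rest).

Bids in descending order: Player B 46,500 credits > Player K 39,300 credits > Player D 26,900 credits > Player X 20,600 credits > Player C 16,200 credits > Player G 9,500 credits.
Player B has the top bid and wins; the price is the second-highest bid, 39,300 credits.
Player B's payoff = 33,000 credits − 39,300 credits = -6,300 credits. All other bidders lose, so their payoff is 0.

Player D 0 credits, Player X 0 credits, Player C 0 credits, Player K 0 credits, Player B -6,300 credits, Player G 0 credits.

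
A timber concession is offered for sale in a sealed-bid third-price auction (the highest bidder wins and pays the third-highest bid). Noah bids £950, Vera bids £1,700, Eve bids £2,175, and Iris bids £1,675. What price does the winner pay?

Bids in descending order: Eve £2,175; Vera £1,700; Iris £1,675; Noah £950.
Eve is the highest bidder, so Eve wins.
Under the third-price rule, the price is the third-highest bid: £1,675.

£1,675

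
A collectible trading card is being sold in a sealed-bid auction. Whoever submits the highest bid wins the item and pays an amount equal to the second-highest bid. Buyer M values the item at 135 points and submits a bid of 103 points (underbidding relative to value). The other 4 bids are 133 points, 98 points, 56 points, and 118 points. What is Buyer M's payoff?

Payoff = 0 points.

Highest competing bid: 133 points.
Buyer M's bid 103 points is not the highest, so Buyer M loses, pays nothing, and earns zero payoff.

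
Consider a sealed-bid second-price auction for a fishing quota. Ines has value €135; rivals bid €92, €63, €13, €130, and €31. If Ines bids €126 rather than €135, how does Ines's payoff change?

The highest competing bid is €130.
Bidding truthfully at €135: Ines has the top bid, wins, and pays the second-highest bid €130. Payoff = €135 − €130 = €5.
Bidding €126: the top bid is €130 (a rival), so Ines loses. Payoff = €0.
Change = €0 − €5 = -€5.

Change in payoff: -€5.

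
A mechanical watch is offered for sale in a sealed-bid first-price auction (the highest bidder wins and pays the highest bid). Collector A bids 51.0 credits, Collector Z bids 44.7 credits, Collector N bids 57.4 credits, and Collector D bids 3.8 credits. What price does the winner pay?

57.4 credits

Ordered from highest: Collector N 57.4 credits > Collector A 51.0 credits > Collector Z 44.7 credits > Collector D 3.8 credits.
Collector N is the highest bidder, so Collector N wins.
Under the first-price rule, the price is the highest bid: 57.4 credits.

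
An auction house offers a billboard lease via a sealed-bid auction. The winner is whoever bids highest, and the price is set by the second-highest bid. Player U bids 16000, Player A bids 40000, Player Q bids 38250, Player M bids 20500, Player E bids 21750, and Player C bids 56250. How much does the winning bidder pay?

The winner pays 40000.

Ranking the bids: Player C 56250; Player A 40000; Player Q 38250; Player E 21750; Player M 20500; Player U 16000.
Player C has the highest bid, so Player C wins.
The second-highest bid is 40000, so that is what Player C pays.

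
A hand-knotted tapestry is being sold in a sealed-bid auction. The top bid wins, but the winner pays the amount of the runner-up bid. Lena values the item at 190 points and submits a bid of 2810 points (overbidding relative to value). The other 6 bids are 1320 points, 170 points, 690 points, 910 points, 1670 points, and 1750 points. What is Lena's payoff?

-1560 points

Highest competing bid: 1750 points.
Lena's bid 2810 points is the highest overall, so Lena wins and pays the second-highest bid, 1750 points.
Payoff = value − price = 190 points − 1750 points = -1560 points.
Overbidding won the item at a price above value — truthful bidding would have avoided this loss.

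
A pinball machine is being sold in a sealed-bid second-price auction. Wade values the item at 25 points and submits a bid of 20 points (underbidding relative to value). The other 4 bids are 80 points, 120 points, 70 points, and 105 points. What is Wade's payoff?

Highest competing bid: 120 points.
Wade's bid 20 points is not the highest, so Wade loses, pays nothing, and earns zero payoff.

0 points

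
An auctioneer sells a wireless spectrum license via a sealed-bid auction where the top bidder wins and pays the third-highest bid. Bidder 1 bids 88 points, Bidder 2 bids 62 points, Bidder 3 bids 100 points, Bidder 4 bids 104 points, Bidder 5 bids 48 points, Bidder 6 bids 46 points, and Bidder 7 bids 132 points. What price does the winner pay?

Sorted high to low: Bidder 7 132 points, then Bidder 4 104 points, then Bidder 3 100 points, then Bidder 1 88 points, then Bidder 2 62 points, then Bidder 5 48 points, then Bidder 6 46 points.
Bidder 7 is the highest bidder, so Bidder 7 wins.
Under the third-price rule, the price is the third-highest bid: 100 points.

The winner pays 100 points.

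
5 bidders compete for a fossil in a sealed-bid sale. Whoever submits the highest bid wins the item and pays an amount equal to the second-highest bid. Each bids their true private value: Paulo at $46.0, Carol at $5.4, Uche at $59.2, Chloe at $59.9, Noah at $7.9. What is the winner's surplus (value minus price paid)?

$0.7

Sorted high to low: Chloe $59.9; Uche $59.2; Paulo $46.0; Noah $7.9; Carol $5.4.
Chloe wins with the top bid and pays the second-highest, $59.2.
Surplus = $59.9 − $59.2 = $0.7.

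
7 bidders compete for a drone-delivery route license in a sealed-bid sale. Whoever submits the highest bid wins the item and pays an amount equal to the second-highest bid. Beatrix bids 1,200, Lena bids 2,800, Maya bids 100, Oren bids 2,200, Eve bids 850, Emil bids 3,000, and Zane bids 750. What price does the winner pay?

Bids in descending order: Emil 3,000 > Lena 2,800 > Oren 2,200 > Beatrix 1,200 > Eve 850 > Zane 750 > Maya 100.
Emil has the highest bid, so Emil wins.
The second-highest bid is 2,800, so that is what Emil pays.

2,800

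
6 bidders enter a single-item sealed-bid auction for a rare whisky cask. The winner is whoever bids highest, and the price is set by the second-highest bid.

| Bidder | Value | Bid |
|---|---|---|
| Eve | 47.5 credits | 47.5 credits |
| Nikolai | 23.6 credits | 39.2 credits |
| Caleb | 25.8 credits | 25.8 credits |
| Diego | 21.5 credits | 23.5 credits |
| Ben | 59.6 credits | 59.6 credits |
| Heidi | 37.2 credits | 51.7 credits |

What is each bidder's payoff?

Bids in descending order: Ben 59.6 credits > Heidi 51.7 credits > Eve 47.5 credits > Nikolai 39.2 credits > Caleb 25.8 credits > Diego 23.5 credits.
Ben has the top bid and wins; the price is the second-highest bid, 51.7 credits.
Ben's payoff = 59.6 credits − 51.7 credits = 7.9 credits. All other bidders lose, so their payoff is 0.

Eve 0.0 credits, Nikolai 0.0 credits, Caleb 0.0 credits, Diego 0.0 credits, Ben 7.9 credits, Heidi 0.0 credits.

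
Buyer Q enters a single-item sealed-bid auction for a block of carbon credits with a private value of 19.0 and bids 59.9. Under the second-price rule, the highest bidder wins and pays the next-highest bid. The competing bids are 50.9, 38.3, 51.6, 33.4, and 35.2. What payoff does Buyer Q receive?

Highest competing bid: 51.6.
Buyer Q's bid 59.9 is the highest overall, so Buyer Q wins and pays the second-highest bid, 51.6.
Payoff = value − price = 19.0 − 51.6 = -32.6.
Overbidding won the item at a price above value — truthful bidding would have avoided this loss.

-32.6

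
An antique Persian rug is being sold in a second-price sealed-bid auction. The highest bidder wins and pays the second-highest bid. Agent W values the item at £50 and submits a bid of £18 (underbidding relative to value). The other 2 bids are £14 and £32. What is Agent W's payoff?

Payoff = £0.

Highest competing bid: £32.
Agent W's bid £18 is not the highest, so Agent W loses, pays nothing, and earns zero payoff.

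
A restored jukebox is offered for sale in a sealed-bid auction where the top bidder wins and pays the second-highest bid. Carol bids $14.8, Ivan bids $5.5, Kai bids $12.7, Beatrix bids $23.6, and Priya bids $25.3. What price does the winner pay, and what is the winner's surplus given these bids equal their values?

Price $23.6; surplus $1.7.

Ordered from highest: Priya $25.3 > Beatrix $23.6 > Carol $14.8 > Kai $12.7 > Ivan $5.5.
Priya is the highest bidder, so Priya wins.
Under the second-price rule, the price is the second-highest bid: $23.6.
Surplus = $25.3 − $23.6 = $1.7.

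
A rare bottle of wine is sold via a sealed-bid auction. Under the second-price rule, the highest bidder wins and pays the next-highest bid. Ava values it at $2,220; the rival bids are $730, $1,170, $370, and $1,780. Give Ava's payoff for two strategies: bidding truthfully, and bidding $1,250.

The highest competing bid is $1,780.
Bidding truthfully at $2,220: Ava has the top bid, wins, and pays the second-highest bid $1,780. Payoff = $2,220 − $1,780 = $440.
Bidding $1,250: the top bid is $1,780 (a rival), so Ava loses. Payoff = $0.

(a) $440  (b) $0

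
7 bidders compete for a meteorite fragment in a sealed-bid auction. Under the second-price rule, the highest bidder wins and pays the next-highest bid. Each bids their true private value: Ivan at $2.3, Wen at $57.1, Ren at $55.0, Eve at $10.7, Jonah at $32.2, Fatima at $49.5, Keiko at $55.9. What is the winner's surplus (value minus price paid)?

Ranking the bids: Wen $57.1 > Keiko $55.9 > Ren $55.0 > Fatima $49.5 > Jonah $32.2 > Eve $10.7 > Ivan $2.3.
Wen wins with the top bid and pays the second-highest, $55.9.
Surplus = $57.1 − $55.9 = $1.2.

$1.2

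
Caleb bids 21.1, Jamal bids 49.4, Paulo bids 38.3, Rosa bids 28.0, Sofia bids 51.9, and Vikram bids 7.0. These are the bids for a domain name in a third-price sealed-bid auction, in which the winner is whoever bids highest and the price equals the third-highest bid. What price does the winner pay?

Sorted high to low: Sofia 51.9 > Jamal 49.4 > Paulo 38.3 > Rosa 28.0 > Caleb 21.1 > Vikram 7.0.
Sofia is the highest bidder, so Sofia wins.
Under the third-price rule, the price is the third-highest bid: 38.3.

The winner pays 38.3.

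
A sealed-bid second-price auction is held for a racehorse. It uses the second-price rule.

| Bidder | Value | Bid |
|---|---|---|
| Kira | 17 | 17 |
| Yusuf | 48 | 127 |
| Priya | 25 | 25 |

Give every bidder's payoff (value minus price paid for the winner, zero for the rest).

Bids in descending order: Yusuf 127, then Priya 25, then Kira 17.
Yusuf has the top bid and wins; the price is the second-highest bid, 25.
Yusuf's payoff = 48 − 25 = 23. All other bidders lose, so their payoff is 0.

Payoffs: Kira 0, Yusuf 23, Priya 0.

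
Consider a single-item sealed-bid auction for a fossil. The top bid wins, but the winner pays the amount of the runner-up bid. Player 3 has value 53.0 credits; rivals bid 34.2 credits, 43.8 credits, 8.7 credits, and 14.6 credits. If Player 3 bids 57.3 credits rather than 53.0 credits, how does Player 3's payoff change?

0.0 credits

The highest competing bid is 43.8 credits.
Bidding truthfully at 53.0 credits: Player 3 has the top bid, wins, and pays the second-highest bid 43.8 credits. Payoff = 53.0 credits − 43.8 credits = 9.2 credits.
Bidding 57.3 credits: Player 3 has the top bid, wins, and pays the second-highest bid 43.8 credits. Payoff = 53.0 credits − 43.8 credits = 9.2 credits.
Change = 9.2 credits − 9.2 credits = 0.0 credits.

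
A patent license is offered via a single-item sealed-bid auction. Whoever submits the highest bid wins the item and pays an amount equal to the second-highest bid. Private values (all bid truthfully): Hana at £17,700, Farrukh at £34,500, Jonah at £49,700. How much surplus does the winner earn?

Surplus = £15,200.

Ranking the bids: Jonah £49,700; Farrukh £34,500; Hana £17,700.
Jonah wins with the top bid and pays the second-highest, £34,500.
Surplus = £49,700 − £34,500 = £15,200.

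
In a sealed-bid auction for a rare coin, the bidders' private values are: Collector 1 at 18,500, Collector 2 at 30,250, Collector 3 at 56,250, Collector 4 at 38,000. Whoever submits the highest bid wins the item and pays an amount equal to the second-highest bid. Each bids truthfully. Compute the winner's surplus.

Sorted high to low: Collector 3 56,250, then Collector 4 38,000, then Collector 2 30,250, then Collector 1 18,500.
Collector 3 wins with the top bid and pays the second-highest, 38,000.
Surplus = 56,250 − 38,000 = 18,250.

18,250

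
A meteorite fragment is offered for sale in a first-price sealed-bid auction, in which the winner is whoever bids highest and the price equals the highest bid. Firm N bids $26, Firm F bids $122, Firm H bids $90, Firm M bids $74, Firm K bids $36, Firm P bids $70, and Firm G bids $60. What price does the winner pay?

Ordered from highest: Firm F $122; Firm H $90; Firm M $74; Firm P $70; Firm G $60; Firm K $36; Firm N $26.
Firm F is the highest bidder, so Firm F wins.
Under the first-price rule, the price is the highest bid: $122.

$122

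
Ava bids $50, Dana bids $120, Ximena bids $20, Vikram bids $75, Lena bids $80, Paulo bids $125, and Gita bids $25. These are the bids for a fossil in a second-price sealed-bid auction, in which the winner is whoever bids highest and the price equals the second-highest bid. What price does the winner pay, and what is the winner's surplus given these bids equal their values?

Sorted high to low: Paulo $125, then Dana $120, then Lena $80, then Vikram $75, then Ava $50, then Gita $25, then Ximena $20.
Paulo is the highest bidder, so Paulo wins.
Under the second-price rule, the price is the second-highest bid: $120.
Surplus = $125 − $120 = $5.

The winner pays $120 for a surplus of $5.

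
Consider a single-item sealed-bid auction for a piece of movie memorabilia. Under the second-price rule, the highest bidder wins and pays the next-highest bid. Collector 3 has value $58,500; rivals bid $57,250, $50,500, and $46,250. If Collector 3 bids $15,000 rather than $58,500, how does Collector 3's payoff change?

The highest competing bid is $57,250.
Bidding truthfully at $58,500: Collector 3 has the top bid, wins, and pays the second-highest bid $57,250. Payoff = $58,500 − $57,250 = $1,250.
Bidding $15,000: the top bid is $57,250 (a rival), so Collector 3 loses. Payoff = $0.
Change = $0 − $1,250 = -$1,250.
Deviating from a truthful bid can only lose payoff in a second-price auction — never gain.

Payoff change: -$1,250.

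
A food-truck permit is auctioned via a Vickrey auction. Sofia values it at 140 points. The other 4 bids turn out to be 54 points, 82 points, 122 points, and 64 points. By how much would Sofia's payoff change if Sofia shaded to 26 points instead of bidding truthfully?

Change in payoff: -18 points.

The highest competing bid is 122 points.
Bidding truthfully at 140 points: Sofia has the top bid, wins, and pays the second-highest bid 122 points. Payoff = 140 points − 122 points = 18 points.
Bidding 26 points: the top bid is 122 points (a rival), so Sofia loses. Payoff = 0 points.
Change = 0 points − 18 points = -18 points.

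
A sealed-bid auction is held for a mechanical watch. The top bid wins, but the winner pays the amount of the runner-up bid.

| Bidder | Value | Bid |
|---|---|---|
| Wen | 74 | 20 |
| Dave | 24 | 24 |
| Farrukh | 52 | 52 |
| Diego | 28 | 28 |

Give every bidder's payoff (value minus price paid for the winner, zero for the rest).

Sorted high to low: Farrukh 52 > Diego 28 > Dave 24 > Wen 20.
Farrukh has the top bid and wins; the price is the second-highest bid, 28.
Farrukh's payoff = 52 − 28 = 24. All other bidders lose, so their payoff is 0.

Payoffs: Wen 0, Dave 0, Farrukh 24, Diego 0.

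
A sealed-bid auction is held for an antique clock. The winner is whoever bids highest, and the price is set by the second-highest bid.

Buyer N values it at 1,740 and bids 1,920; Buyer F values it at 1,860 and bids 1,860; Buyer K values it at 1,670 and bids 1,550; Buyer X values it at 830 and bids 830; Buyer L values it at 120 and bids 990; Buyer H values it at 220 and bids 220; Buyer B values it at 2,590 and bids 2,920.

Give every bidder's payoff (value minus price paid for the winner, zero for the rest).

Buyer N 0, Buyer F 0, Buyer K 0, Buyer X 0, Buyer L 0, Buyer H 0, Buyer B 670.

Ordered from highest: Buyer B 2,920, then Buyer N 1,920, then Buyer F 1,860, then Buyer K 1,550, then Buyer L 990, then Buyer X 830, then Buyer H 220.
Buyer B has the top bid and wins; the price is the second-highest bid, 1,920.
Buyer B's payoff = 2,590 − 1,920 = 670. All other bidders lose, so their payoff is 0.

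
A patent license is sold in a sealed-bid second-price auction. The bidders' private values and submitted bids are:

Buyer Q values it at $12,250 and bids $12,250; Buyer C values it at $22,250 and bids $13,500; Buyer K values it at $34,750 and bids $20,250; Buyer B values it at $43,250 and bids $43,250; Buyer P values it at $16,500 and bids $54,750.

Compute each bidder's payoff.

Ranking the bids: Buyer P $54,750 > Buyer B $43,250 > Buyer K $20,250 > Buyer C $13,500 > Buyer Q $12,250.
Buyer P has the top bid and wins; the price is the second-highest bid, $43,250.
Buyer P's payoff = $16,500 − $43,250 = -$26,750. All other bidders lose, so their payoff is 0.

Buyer Q $0, Buyer C $0, Buyer K $0, Buyer B $0, Buyer P -$26,750.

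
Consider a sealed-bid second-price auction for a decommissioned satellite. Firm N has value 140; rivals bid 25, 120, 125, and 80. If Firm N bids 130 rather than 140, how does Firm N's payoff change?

0

The highest competing bid is 125.
Bidding truthfully at 140: Firm N has the top bid, wins, and pays the second-highest bid 125. Payoff = 140 − 125 = 15.
Bidding 130: Firm N has the top bid, wins, and pays the second-highest bid 125. Payoff = 140 − 125 = 15.
Change = 15 − 15 = 0.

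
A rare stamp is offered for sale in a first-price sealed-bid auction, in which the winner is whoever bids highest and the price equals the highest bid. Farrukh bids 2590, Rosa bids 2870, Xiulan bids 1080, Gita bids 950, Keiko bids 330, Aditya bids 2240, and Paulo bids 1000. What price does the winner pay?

2870

Sorted high to low: Rosa 2870; Farrukh 2590; Aditya 2240; Xiulan 1080; Paulo 1000; Gita 950; Keiko 330.
Rosa is the highest bidder, so Rosa wins.
Under the first-price rule, the price is the highest bid: 2870.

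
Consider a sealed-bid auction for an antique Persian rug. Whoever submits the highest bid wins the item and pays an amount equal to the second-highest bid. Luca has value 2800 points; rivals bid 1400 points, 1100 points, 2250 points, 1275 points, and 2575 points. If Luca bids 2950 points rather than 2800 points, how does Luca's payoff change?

Payoff change: 0 points.

The highest competing bid is 2575 points.
Bidding truthfully at 2800 points: Luca has the top bid, wins, and pays the second-highest bid 2575 points. Payoff = 2800 points − 2575 points = 225 points.
Bidding 2950 points: Luca has the top bid, wins, and pays the second-highest bid 2575 points. Payoff = 2800 points − 2575 points = 225 points.
Change = 225 points − 225 points = 0 points.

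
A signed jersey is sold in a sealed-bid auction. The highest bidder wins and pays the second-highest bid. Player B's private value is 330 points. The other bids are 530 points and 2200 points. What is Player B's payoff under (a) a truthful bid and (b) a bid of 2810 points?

The highest competing bid is 2200 points.
Bidding truthfully at 330 points: the top bid is 2200 points (a rival), so Player B loses. Payoff = 0 points.
Bidding 2810 points: Player B has the top bid, wins, and pays the second-highest bid 2200 points. Payoff = 330 points − 2200 points = -1870 points.
Deviating from a truthful bid can only lose payoff in a second-price auction — never gain.

(a) 0 points  (b) -1870 points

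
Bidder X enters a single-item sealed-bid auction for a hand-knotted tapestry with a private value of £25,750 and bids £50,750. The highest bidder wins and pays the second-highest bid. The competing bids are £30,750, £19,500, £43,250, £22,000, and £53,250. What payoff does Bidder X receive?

Payoff = £0.

Highest competing bid: £53,250.
Bidder X's bid £50,750 is not the highest, so Bidder X loses, pays nothing, and earns zero payoff.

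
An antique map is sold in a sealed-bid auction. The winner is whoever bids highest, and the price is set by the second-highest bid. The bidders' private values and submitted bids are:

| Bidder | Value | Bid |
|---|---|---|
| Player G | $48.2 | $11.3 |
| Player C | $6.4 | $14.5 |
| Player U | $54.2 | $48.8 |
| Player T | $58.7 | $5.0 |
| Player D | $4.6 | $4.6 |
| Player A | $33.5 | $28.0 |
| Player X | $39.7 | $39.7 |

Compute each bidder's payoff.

Player G $0.0, Player C $0.0, Player U $14.5, Player T $0.0, Player D $0.0, Player A $0.0, Player X $0.0.

Ordered from highest: Player U $48.8; Player X $39.7; Player A $28.0; Player C $14.5; Player G $11.3; Player T $5.0; Player D $4.6.
Player U has the top bid and wins; the price is the second-highest bid, $39.7.
Player U's payoff = $54.2 − $39.7 = $14.5. All other bidders lose, so their payoff is 0.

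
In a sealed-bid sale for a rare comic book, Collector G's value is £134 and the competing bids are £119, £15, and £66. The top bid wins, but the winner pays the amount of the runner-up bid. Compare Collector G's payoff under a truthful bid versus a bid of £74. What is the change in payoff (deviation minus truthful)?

The highest competing bid is £119.
Bidding truthfully at £134: Collector G has the top bid, wins, and pays the second-highest bid £119. Payoff = £134 − £119 = £15.
Bidding £74: the top bid is £119 (a rival), so Collector G loses. Payoff = £0.
Change = £0 − £15 = -£15.
This is the dominant-strategy logic: truthful bidding weakly beats any alternative.

Payoff change: -£15.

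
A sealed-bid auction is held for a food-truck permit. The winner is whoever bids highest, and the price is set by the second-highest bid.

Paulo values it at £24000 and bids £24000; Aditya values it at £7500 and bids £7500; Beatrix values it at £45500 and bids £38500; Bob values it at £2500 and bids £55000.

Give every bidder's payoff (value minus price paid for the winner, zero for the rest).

Payoffs: Paulo £0, Aditya £0, Beatrix £0, Bob -£36000.

Ranking the bids: Bob £55000, then Beatrix £38500, then Paulo £24000, then Aditya £7500.
Bob has the top bid and wins; the price is the second-highest bid, £38500.
Bob's payoff = £2500 − £38500 = -£36000. All other bidders lose, so their payoff is 0.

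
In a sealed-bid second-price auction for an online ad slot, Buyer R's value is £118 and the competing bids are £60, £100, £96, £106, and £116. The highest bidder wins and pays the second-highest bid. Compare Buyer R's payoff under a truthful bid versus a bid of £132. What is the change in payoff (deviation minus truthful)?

The highest competing bid is £116.
Bidding truthfully at £118: Buyer R has the top bid, wins, and pays the second-highest bid £116. Payoff = £118 − £116 = £2.
Bidding £132: Buyer R has the top bid, wins, and pays the second-highest bid £116. Payoff = £118 − £116 = £2.
Change = £2 − £2 = £0.
The bid only affects whether you win, not the price — here both bids land on the same side of the top rival bid, so the deviation is payoff-neutral.

Payoff change: £0.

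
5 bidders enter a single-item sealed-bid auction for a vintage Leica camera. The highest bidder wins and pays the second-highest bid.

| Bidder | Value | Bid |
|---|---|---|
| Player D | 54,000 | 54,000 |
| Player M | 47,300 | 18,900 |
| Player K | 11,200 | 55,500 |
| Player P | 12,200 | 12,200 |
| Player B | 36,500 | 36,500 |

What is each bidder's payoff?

Payoffs: Player D 0, Player M 0, Player K -42,800, Player P 0, Player B 0.

Bids in descending order: Player K 55,500, then Player D 54,000, then Player B 36,500, then Player M 18,900, then Player P 12,200.
Player K has the top bid and wins; the price is the second-highest bid, 54,000.
Player K's payoff = 11,200 − 54,000 = -42,800. All other bidders lose, so their payoff is 0.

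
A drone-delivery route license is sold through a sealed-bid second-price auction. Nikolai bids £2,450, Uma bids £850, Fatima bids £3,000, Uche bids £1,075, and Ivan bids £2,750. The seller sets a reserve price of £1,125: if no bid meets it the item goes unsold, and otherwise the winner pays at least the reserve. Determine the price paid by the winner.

£2,750

Ranking the bids: Fatima £3,000, then Ivan £2,750, then Nikolai £2,450, then Uche £1,075, then Uma £850.
Fatima has the highest bid, so Fatima wins.
The second-highest bid is £2,750, which exceeds the reserve, so that sets the price.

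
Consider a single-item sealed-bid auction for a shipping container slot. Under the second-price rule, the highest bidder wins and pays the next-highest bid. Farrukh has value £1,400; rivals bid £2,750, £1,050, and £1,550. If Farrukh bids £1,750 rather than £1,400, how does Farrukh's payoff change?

Payoff change: £0.

The highest competing bid is £2,750.
Bidding truthfully at £1,400: the top bid is £2,750 (a rival), so Farrukh loses. Payoff = £0.
Bidding £1,750: the top bid is £2,750 (a rival), so Farrukh loses. Payoff = £0.
Change = £0 − £0 = £0.
The bid only affects whether you win, not the price — here both bids land on the same side of the top rival bid, so the deviation is payoff-neutral.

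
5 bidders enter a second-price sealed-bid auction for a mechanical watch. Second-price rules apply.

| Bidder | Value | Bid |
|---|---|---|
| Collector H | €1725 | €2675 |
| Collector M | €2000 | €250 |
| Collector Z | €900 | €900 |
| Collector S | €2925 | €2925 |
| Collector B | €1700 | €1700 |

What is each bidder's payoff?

Ranking the bids: Collector S €2925, then Collector H €2675, then Collector B €1700, then Collector Z €900, then Collector M €250.
Collector S has the top bid and wins; the price is the second-highest bid, €2675.
Collector S's payoff = €2925 − €2675 = €250. All other bidders lose, so their payoff is 0.

Collector H €0, Collector M €0, Collector Z €0, Collector S €250, Collector B €0.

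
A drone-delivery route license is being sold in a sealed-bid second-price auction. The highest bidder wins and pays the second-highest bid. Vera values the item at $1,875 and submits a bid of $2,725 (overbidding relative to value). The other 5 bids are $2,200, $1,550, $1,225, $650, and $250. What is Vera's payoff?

-$325

Highest competing bid: $2,200.
Vera's bid $2,725 is the highest overall, so Vera wins and pays the second-highest bid, $2,200.
Payoff = value − price = $1,875 − $2,200 = -$325.
Overbidding won the item at a price above value — truthful bidding would have avoided this loss.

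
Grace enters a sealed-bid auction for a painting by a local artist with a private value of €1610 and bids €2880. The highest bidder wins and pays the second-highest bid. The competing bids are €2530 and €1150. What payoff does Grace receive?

Grace's payoff: -€920.

Highest competing bid: €2530.
Grace's bid €2880 is the highest overall, so Grace wins and pays the second-highest bid, €2530.
Payoff = value − price = €1610 − €2530 = -€920.
Overbidding won the item at a price above value — truthful bidding would have avoided this loss.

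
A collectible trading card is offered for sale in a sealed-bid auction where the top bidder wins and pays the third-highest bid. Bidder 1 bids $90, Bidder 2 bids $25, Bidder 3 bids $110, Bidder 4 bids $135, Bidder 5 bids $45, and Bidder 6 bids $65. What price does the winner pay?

The winner pays $90.

Sorted high to low: Bidder 4 $135 > Bidder 3 $110 > Bidder 1 $90 > Bidder 6 $65 > Bidder 5 $45 > Bidder 2 $25.
Bidder 4 is the highest bidder, so Bidder 4 wins.
Under the third-price rule, the price is the third-highest bid: $90.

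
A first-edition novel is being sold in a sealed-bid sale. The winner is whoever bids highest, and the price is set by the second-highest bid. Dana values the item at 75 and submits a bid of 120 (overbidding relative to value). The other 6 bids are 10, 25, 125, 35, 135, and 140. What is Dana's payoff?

Dana's payoff: 0.

Highest competing bid: 140.
Dana's bid 120 is not the highest, so Dana loses, pays nothing, and earns zero payoff.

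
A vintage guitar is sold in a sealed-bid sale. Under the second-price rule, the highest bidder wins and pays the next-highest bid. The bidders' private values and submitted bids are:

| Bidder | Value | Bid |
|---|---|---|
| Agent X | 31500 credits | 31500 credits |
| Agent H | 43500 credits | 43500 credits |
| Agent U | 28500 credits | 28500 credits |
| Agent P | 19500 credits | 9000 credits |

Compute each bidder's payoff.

Payoffs: Agent X 0 credits, Agent H 12000 credits, Agent U 0 credits, Agent P 0 credits.

Ranking the bids: Agent H 43500 credits > Agent X 31500 credits > Agent U 28500 credits > Agent P 9000 credits.
Agent H has the top bid and wins; the price is the second-highest bid, 31500 credits.
Agent H's payoff = 43500 credits − 31500 credits = 12000 credits. All other bidders lose, so their payoff is 0.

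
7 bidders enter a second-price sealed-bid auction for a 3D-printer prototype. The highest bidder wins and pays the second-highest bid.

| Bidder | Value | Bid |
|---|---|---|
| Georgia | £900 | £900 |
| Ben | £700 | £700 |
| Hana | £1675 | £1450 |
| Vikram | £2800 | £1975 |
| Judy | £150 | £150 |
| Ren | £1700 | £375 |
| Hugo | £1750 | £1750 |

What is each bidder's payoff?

Georgia £0, Ben £0, Hana £0, Vikram £1050, Judy £0, Ren £0, Hugo £0.

Ordered from highest: Vikram £1975, then Hugo £1750, then Hana £1450, then Georgia £900, then Ben £700, then Ren £375, then Judy £150.
Vikram has the top bid and wins; the price is the second-highest bid, £1750.
Vikram's payoff = £2800 − £1750 = £1050. All other bidders lose, so their payoff is 0.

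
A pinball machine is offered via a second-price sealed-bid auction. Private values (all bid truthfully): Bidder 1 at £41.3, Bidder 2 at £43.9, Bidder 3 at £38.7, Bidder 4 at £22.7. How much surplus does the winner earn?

Ordered from highest: Bidder 2 £43.9 > Bidder 1 £41.3 > Bidder 3 £38.7 > Bidder 4 £22.7.
Bidder 2 wins with the top bid and pays the second-highest, £41.3.
Surplus = £43.9 − £41.3 = £2.6.

Surplus = £2.6.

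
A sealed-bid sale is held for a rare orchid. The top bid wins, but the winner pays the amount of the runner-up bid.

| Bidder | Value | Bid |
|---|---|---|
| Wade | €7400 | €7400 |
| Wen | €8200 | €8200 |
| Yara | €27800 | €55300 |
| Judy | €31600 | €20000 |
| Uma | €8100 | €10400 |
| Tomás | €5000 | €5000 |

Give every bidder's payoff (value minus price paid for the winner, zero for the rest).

Payoffs: Wade €0, Wen €0, Yara €7800, Judy €0, Uma €0, Tomás €0.

Ordered from highest: Yara €55300 > Judy €20000 > Uma €10400 > Wen €8200 > Wade €7400 > Tomás €5000.
Yara has the top bid and wins; the price is the second-highest bid, €20000.
Yara's payoff = €27800 − €20000 = €7800. All other bidders lose, so their payoff is 0.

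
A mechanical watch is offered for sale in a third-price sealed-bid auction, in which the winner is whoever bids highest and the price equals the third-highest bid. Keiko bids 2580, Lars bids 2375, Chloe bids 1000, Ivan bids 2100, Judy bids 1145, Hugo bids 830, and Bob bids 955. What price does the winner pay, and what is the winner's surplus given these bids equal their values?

Sorted high to low: Keiko 2580; Lars 2375; Ivan 2100; Judy 1145; Chloe 1000; Bob 955; Hugo 830.
Keiko is the highest bidder, so Keiko wins.
Under the third-price rule, the price is the third-highest bid: 2100.
Surplus = 2580 − 2100 = 480.

The winner pays 2100 for a surplus of 480.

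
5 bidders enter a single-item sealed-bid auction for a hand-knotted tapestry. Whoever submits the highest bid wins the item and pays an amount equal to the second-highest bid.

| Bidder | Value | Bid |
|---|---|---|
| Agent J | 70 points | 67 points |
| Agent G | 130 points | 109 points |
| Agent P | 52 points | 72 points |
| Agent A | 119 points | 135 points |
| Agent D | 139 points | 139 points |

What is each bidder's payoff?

Ordered from highest: Agent D 139 points > Agent A 135 points > Agent G 109 points > Agent P 72 points > Agent J 67 points.
Agent D has the top bid and wins; the price is the second-highest bid, 135 points.
Agent D's payoff = 139 points − 135 points = 4 points. All other bidders lose, so their payoff is 0.

Agent J 0 points, Agent G 0 points, Agent P 0 points, Agent A 0 points, Agent D 4 points.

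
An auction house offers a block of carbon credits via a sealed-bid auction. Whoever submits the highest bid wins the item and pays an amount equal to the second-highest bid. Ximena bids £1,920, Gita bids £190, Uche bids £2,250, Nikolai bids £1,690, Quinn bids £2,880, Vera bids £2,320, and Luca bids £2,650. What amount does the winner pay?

£2,650

Bids in descending order: Quinn £2,880; Luca £2,650; Vera £2,320; Uche £2,250; Ximena £1,920; Nikolai £1,690; Gita £190.
Quinn has the highest bid, so Quinn wins.
The second-highest bid is £2,650, so that is what Quinn pays.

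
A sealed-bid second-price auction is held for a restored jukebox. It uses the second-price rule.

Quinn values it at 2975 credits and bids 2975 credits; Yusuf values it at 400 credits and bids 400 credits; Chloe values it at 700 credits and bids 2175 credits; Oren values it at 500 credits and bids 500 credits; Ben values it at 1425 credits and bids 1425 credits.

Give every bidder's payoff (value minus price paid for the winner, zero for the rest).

Quinn 800 credits, Yusuf 0 credits, Chloe 0 credits, Oren 0 credits, Ben 0 credits.

Sorted high to low: Quinn 2975 credits; Chloe 2175 credits; Ben 1425 credits; Oren 500 credits; Yusuf 400 credits.
Quinn has the top bid and wins; the price is the second-highest bid, 2175 credits.
Quinn's payoff = 2975 credits − 2175 credits = 800 credits. All other bidders lose, so their payoff is 0.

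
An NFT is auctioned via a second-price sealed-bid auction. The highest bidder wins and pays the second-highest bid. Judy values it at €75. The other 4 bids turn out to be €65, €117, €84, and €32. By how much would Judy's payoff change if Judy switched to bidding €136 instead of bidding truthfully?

The highest competing bid is €117.
Bidding truthfully at €75: the top bid is €117 (a rival), so Judy loses. Payoff = €0.
Bidding €136: Judy has the top bid, wins, and pays the second-highest bid €117. Payoff = €75 − €117 = -€42.
Change = -€42 − €0 = -€42.
Deviating from a truthful bid can only lose payoff in a second-price auction — never gain.

-€42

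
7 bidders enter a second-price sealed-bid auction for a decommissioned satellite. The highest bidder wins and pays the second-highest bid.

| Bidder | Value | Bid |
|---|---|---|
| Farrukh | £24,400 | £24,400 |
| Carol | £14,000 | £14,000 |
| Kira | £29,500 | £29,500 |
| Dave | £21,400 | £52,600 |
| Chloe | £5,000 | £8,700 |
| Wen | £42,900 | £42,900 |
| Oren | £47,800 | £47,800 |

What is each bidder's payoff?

Ranking the bids: Dave £52,600 > Oren £47,800 > Wen £42,900 > Kira £29,500 > Farrukh £24,400 > Carol £14,000 > Chloe £8,700.
Dave has the top bid and wins; the price is the second-highest bid, £47,800.
Dave's payoff = £21,400 − £47,800 = -£26,400. All other bidders lose, so their payoff is 0.

Payoffs: Farrukh £0, Carol £0, Kira £0, Dave -£26,400, Chloe £0, Wen £0, Oren £0.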